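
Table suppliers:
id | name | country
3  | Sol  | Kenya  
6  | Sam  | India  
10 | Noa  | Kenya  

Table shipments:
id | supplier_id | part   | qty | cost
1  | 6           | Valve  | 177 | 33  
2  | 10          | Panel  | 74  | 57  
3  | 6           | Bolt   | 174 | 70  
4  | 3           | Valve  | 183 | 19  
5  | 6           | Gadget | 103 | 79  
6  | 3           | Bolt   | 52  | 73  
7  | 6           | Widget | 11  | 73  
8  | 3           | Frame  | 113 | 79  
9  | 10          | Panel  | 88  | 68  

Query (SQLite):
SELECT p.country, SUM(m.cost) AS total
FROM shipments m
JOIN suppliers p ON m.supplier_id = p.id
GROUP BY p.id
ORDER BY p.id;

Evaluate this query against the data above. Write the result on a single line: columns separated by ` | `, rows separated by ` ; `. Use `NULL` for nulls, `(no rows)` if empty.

Kenya | 171 ; India | 255 ; Kenya | 125

Join each shipments row to its suppliers via supplier_id.
Group joined rows by suppliers.id; compute SUM(m.cost) per group.
  3: ids {4, 6, 8} → SUM(m.cost)=171
  6: ids {1, 3, 5, 7} → SUM(m.cost)=255
  10: ids {2, 9} → SUM(m.cost)=125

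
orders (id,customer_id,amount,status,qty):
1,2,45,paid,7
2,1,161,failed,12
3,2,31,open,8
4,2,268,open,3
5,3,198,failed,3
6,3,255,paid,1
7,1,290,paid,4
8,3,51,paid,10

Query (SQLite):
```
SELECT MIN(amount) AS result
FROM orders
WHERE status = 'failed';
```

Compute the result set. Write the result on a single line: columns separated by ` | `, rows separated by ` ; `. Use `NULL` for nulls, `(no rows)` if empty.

Rows where status='failed' → amount values: [161, 198].
MIN of non-NULL values = 161.

161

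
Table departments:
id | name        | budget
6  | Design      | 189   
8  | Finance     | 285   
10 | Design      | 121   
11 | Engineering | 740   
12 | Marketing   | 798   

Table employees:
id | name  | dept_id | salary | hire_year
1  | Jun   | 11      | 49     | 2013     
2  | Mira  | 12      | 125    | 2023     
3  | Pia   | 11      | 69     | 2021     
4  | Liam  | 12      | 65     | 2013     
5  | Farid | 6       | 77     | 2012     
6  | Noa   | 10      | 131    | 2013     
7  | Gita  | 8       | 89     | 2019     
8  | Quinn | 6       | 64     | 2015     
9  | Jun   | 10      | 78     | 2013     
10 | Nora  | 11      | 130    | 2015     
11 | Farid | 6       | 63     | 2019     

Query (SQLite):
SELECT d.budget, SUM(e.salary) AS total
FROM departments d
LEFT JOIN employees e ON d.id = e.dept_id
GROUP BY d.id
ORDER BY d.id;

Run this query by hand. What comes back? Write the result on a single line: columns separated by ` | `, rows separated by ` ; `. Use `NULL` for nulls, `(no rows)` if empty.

LEFT JOIN keeps every departments row; unmatched ones get NULL for employees columns.
Group by departments.id and compute SUM(e.salary). SUM over an all-NULL group is NULL.
  6: ids {5, 8, 11} → SUM(e.salary)=204
  8: ids {7} → SUM(e.salary)=89
  10: ids {6, 9} → SUM(e.salary)=209
  11: ids {1, 3, 10} → SUM(e.salary)=248
  12: ids {2, 4} → SUM(e.salary)=190

189 | 204 ; 285 | 89 ; 121 | 209 ; 740 | 248 ; 798 | 190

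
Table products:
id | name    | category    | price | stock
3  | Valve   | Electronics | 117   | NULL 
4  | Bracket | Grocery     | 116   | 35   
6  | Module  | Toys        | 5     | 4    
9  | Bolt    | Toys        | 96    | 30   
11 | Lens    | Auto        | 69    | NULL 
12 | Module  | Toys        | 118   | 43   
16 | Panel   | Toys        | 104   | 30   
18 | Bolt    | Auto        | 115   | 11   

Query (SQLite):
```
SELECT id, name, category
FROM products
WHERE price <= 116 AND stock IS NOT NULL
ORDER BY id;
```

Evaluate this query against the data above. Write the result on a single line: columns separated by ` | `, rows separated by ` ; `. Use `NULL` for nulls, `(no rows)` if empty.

price <= 116: ids {4, 6, 9, 11, 16, 18}
stock IS NOT NULL: ids {4, 6, 9, 12, 16, 18}
Combine with AND.

4 | Bracket | Grocery ; 6 | Module | Toys ; 9 | Bolt | Toys ; 16 | Panel | Toys ; 18 | Bolt | Auto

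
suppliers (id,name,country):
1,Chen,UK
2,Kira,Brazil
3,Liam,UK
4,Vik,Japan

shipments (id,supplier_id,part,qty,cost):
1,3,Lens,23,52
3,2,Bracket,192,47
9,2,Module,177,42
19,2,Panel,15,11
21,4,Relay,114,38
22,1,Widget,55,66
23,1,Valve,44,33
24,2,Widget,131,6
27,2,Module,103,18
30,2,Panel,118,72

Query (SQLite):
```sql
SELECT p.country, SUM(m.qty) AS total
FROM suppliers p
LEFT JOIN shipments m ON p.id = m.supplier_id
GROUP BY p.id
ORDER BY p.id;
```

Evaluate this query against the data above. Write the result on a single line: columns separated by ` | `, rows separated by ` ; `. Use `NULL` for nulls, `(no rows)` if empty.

UK | 99 ; Brazil | 736 ; UK | 23 ; Japan | 114

LEFT JOIN keeps every suppliers row; unmatched ones get NULL for shipments columns.
Group by suppliers.id and compute SUM(m.qty). SUM over an all-NULL group is NULL.
  1: ids {22, 23} → SUM(m.qty)=99
  2: ids {3, 9, 19, 24, 27, 30} → SUM(m.qty)=736
  3: ids {1} → SUM(m.qty)=23
  4: ids {21} → SUM(m.qty)=114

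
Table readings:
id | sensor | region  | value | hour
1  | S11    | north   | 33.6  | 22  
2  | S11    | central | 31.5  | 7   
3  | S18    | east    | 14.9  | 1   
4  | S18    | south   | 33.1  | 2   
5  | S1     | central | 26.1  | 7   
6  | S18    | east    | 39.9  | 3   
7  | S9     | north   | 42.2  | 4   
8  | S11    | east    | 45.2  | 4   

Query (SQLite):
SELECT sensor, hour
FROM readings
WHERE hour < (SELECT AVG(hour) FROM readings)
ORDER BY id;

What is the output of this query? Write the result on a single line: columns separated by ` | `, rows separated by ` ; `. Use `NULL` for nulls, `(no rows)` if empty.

Scalar subquery: AVG(hour) over all readings rows = 6.25.
Keep rows where hour < that value.

S18 | 1 ; S18 | 2 ; S18 | 3 ; S9 | 4 ; S11 | 4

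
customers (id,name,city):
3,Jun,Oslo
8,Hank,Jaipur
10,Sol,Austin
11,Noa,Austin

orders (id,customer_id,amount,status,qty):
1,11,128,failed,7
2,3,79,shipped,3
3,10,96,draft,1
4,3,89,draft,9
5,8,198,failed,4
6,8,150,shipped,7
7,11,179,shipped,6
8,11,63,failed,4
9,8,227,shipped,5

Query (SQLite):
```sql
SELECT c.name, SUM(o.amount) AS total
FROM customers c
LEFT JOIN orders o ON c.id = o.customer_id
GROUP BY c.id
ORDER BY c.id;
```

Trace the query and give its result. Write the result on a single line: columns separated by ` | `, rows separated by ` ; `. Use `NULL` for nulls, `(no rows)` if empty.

LEFT JOIN keeps every customers row; unmatched ones get NULL for orders columns.
Group by customers.id and compute SUM(o.amount). SUM over an all-NULL group is NULL.
  3: ids {2, 4} → SUM(o.amount)=168
  8: ids {5, 6, 9} → SUM(o.amount)=575
  10: ids {3} → SUM(o.amount)=96
  11: ids {1, 7, 8} → SUM(o.amount)=370

Jun | 168 ; Hank | 575 ; Sol | 96 ; Noa | 370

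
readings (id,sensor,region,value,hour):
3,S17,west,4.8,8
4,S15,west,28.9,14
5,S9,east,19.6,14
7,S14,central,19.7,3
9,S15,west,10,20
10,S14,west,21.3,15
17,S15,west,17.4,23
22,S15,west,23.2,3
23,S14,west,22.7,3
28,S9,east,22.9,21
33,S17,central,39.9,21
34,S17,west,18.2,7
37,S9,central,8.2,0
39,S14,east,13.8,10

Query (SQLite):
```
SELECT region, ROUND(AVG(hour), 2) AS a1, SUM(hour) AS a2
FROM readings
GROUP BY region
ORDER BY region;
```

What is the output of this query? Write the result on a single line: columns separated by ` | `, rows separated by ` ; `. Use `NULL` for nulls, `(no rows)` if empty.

central | 8 | 24 ; east | 15 | 45 ; west | 11.63 | 93

Group readings by region.
Per group compute: ROUND(AVG(hour), 2), SUM(hour).
  central: ids {7, 33, 37} → ROUND(AVG(hour), 2)=8, SUM(hour)=24
  east: ids {5, 28, 39} → ROUND(AVG(hour), 2)=15, SUM(hour)=45
  west: ids {3, 4, 9, 10, 17, 22, 23, 34} → ROUND(AVG(hour), 2)=11.63, SUM(hour)=93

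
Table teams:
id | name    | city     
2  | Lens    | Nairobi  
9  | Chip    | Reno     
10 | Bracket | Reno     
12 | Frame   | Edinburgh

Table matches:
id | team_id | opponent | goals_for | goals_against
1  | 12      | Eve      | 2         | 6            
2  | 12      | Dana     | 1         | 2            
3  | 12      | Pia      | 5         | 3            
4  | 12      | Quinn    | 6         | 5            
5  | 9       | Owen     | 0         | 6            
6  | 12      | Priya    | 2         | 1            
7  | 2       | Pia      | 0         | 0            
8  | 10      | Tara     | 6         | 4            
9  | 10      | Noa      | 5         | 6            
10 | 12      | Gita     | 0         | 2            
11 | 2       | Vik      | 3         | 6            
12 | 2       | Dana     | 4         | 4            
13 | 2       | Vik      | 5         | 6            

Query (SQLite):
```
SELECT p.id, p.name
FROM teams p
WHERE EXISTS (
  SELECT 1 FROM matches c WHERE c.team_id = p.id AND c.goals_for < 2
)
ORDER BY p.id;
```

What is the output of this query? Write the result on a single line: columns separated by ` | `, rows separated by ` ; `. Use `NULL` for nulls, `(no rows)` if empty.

2 | Lens ; 9 | Chip ; 12 | Frame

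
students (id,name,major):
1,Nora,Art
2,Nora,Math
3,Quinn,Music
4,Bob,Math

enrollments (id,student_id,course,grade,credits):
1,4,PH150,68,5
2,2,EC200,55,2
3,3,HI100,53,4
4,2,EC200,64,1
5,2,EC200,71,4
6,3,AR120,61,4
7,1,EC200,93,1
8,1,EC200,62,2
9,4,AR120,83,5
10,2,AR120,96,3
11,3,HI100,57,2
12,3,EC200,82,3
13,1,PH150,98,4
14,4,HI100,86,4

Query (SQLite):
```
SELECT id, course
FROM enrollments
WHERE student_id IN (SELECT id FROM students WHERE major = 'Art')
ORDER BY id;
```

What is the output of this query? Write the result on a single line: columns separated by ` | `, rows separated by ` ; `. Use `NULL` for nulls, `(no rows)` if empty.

Inner query: students.id where major = 'Art'.
Outer: keep enrollments rows whose student_id is in that set.
Inner query → {1}

7 | EC200 ; 8 | EC200 ; 13 | PH150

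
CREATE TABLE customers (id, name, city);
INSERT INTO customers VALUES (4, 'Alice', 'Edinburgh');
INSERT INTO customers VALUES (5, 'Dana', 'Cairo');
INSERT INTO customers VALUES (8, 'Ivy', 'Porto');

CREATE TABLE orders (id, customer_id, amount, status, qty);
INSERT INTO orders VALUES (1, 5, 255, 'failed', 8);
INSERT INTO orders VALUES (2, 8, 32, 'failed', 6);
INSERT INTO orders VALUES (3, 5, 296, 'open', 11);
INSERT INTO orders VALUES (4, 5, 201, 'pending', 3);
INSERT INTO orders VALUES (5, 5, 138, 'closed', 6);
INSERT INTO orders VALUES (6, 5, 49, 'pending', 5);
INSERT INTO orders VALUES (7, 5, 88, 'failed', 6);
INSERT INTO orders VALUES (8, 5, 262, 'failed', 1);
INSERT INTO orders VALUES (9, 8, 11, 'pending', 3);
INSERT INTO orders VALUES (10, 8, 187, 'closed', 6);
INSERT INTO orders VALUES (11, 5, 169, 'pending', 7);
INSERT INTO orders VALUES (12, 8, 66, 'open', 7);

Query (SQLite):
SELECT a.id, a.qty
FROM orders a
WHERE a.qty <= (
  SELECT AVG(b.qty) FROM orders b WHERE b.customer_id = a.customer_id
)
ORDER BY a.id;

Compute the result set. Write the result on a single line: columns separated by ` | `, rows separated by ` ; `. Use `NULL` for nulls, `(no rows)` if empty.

4 | 3 ; 6 | 5 ; 8 | 1 ; 9 | 3

For each orders row a, compute AVG(qty) over rows sharing a.customer_id.
Keep row a if a.qty <= that per-group AVG.
  customer_id=5: AVG(qty) = 5.875
  customer_id=8: AVG(qty) = 5.5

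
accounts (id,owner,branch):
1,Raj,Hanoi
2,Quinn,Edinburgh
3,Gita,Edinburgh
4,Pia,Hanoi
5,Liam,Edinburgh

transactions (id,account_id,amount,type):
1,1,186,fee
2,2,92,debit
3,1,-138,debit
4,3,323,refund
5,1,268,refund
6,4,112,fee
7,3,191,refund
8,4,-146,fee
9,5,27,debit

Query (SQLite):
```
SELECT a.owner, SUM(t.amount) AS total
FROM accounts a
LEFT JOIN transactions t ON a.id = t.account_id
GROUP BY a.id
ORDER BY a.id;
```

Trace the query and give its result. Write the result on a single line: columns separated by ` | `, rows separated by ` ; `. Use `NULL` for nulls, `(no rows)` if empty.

Raj | 316 ; Quinn | 92 ; Gita | 514 ; Pia | -34 ; Liam | 27

LEFT JOIN keeps every accounts row; unmatched ones get NULL for transactions columns.
Group by accounts.id and compute SUM(t.amount). SUM over an all-NULL group is NULL.
  1: ids {1, 3, 5} → SUM(t.amount)=316
  2: ids {2} → SUM(t.amount)=92
  3: ids {4, 7} → SUM(t.amount)=514
  4: ids {6, 8} → SUM(t.amount)=-34
  5: ids {9} → SUM(t.amount)=27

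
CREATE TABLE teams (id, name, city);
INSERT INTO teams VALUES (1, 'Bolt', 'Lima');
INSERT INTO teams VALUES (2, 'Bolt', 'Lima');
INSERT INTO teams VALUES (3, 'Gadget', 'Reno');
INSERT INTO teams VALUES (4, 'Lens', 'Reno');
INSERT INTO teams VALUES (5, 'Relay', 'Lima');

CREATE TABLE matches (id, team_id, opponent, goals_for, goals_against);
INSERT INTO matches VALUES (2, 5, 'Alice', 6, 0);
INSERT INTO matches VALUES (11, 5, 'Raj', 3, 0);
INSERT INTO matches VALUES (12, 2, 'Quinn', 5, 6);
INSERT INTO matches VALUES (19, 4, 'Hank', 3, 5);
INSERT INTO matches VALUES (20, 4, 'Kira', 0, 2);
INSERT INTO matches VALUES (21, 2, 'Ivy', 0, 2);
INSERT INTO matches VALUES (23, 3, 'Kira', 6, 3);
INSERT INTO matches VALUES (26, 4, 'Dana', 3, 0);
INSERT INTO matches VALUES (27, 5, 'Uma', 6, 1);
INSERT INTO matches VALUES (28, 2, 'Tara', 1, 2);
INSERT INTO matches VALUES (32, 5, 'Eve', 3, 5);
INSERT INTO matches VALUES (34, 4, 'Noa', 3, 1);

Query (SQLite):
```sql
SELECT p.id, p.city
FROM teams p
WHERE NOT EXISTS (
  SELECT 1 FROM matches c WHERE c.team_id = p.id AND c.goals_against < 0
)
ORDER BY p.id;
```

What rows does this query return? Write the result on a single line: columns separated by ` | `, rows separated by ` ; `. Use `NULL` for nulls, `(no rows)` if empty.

For each teams row, check whether any matches with matching team_id has goals_against < 0.
Keep rows where that is false.

1 | Lima ; 2 | Lima ; 3 | Reno ; 4 | Reno ; 5 | Lima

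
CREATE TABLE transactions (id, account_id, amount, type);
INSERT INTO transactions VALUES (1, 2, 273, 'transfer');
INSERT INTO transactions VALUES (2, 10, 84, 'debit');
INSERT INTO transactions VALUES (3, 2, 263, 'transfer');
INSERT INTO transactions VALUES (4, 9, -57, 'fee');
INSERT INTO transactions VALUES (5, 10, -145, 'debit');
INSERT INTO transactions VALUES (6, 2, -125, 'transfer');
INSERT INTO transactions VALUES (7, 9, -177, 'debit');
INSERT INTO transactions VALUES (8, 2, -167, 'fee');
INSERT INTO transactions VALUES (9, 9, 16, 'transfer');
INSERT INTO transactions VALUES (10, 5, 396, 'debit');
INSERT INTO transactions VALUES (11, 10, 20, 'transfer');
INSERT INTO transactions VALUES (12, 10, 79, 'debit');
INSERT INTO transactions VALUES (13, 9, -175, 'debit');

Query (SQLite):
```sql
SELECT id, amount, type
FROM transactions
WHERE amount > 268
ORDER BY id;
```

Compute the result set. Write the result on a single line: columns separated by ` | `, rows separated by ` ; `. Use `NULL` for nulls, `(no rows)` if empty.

1 | 273 | transfer ; 10 | 396 | debit

amount > 268: ids {1, 10}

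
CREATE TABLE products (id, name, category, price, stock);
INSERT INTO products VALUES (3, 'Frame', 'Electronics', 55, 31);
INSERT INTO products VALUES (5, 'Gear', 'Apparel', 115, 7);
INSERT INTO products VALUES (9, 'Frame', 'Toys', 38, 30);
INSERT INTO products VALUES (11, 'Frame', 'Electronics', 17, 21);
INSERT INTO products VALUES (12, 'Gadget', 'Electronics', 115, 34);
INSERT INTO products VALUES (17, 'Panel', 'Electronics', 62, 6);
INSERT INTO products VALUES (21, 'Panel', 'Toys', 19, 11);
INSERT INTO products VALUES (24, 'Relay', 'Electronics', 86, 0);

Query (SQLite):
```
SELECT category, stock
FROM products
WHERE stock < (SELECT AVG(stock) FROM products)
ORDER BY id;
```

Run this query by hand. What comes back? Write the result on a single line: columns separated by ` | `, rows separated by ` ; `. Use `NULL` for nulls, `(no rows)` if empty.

Apparel | 7 ; Electronics | 6 ; Toys | 11 ; Electronics | 0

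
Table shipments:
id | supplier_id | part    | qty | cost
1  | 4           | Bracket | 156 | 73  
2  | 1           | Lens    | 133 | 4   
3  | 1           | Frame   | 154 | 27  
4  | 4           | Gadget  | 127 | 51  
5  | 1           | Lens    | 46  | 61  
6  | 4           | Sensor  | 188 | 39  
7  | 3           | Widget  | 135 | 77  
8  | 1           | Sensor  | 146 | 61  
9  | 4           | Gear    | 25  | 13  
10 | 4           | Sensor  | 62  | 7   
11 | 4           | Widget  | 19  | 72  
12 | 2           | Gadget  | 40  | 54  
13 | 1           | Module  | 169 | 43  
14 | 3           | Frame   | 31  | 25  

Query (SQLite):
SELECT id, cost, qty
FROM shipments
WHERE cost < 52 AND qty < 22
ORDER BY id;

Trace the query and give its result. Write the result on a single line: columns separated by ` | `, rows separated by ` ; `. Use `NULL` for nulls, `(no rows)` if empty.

(no rows)

cost < 52: ids {2, 3, 4, 6, 9, 10, 13, 14}
qty < 22: ids {11}
Combine with AND.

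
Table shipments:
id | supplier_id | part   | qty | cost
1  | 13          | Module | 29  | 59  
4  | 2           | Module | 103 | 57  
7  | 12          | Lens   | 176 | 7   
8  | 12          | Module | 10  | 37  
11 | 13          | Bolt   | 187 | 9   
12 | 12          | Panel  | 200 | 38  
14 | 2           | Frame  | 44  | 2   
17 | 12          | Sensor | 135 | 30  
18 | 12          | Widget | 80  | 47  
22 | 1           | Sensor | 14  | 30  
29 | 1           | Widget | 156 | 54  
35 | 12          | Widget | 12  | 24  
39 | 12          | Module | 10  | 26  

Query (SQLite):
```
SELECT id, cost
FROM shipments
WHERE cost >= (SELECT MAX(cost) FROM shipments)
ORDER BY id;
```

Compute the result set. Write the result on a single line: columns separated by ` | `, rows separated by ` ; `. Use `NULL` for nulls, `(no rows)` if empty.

1 | 59

Scalar subquery: MAX(cost) over all shipments rows = 59.
Keep rows where cost >= that value.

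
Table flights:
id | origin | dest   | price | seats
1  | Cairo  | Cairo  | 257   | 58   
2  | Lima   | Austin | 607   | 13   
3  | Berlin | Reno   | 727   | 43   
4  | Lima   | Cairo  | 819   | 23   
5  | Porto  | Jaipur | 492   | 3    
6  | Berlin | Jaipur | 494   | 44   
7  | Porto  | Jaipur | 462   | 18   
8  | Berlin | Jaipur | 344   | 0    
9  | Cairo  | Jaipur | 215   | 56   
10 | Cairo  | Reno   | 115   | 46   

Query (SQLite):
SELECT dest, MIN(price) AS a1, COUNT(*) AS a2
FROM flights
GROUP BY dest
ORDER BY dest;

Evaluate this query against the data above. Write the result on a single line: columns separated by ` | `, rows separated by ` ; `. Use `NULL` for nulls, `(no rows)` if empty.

Group flights by dest.
Per group compute: MIN(price), COUNT(*).
  Austin: ids {2} → MIN(price)=607, COUNT(*)=1
  Cairo: ids {1, 4} → MIN(price)=257, COUNT(*)=2
  Jaipur: ids {5, 6, 7, 8, 9} → MIN(price)=215, COUNT(*)=5
  Reno: ids {3, 10} → MIN(price)=115, COUNT(*)=2

Austin | 607 | 1 ; Cairo | 257 | 2 ; Jaipur | 215 | 5 ; Reno | 115 | 2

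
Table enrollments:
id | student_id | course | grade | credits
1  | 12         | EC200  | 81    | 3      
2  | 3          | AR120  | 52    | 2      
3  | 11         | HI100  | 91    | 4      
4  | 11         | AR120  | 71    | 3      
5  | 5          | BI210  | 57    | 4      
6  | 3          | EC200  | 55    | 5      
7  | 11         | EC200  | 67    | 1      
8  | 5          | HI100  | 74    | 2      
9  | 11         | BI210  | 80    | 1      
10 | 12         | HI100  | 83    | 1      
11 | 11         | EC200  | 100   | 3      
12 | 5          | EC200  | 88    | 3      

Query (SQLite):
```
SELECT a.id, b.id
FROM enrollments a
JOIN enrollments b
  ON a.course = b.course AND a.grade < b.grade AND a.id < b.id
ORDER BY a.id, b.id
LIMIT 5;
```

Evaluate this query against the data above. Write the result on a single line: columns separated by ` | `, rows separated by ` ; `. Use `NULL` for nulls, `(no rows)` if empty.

1 | 11 ; 1 | 12 ; 2 | 4 ; 5 | 9 ; 6 | 7

Pairs (a,b) with same course, a.grade < b.grade, a.id < b.id.
course groups: AR120:{2,4} BI210:{5,9} EC200:{1,6,7,11,12} HI100:{3,8,10}
Ordered by (a.id, b.id); first 5.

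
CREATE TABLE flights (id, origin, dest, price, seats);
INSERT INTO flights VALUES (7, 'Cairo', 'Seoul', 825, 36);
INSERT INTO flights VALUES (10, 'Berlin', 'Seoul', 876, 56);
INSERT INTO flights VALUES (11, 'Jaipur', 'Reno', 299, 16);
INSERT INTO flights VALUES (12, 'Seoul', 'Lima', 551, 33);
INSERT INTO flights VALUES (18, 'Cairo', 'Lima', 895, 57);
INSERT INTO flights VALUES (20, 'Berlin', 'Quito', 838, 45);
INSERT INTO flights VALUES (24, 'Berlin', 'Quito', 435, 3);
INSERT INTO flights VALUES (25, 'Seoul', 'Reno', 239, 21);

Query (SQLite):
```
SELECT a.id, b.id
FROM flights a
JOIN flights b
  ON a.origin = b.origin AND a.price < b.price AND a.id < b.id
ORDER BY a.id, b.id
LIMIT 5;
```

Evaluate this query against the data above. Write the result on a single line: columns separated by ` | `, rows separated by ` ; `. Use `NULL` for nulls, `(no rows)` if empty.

7 | 18

Pairs (a,b) with same origin, a.price < b.price, a.id < b.id.
origin groups: Berlin:{10,20,24} Cairo:{7,18} Jaipur:{11} Seoul:{12,25}
Ordered by (a.id, b.id); first 5.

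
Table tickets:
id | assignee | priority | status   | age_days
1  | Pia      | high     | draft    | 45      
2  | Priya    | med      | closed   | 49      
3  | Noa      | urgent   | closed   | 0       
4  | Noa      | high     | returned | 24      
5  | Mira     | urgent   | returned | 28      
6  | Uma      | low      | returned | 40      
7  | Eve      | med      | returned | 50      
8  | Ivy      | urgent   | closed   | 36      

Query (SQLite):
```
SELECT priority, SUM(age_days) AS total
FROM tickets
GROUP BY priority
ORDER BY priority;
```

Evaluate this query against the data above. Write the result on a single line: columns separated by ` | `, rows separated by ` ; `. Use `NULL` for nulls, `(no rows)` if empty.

Partition tickets by priority; compute SUM(age_days) within each group.
  high: ids {1, 4} → SUM(age_days)=69
  low: ids {6} → SUM(age_days)=40
  med: ids {2, 7} → SUM(age_days)=99
  urgent: ids {3, 5, 8} → SUM(age_days)=64

high | 69 ; low | 40 ; med | 99 ; urgent | 64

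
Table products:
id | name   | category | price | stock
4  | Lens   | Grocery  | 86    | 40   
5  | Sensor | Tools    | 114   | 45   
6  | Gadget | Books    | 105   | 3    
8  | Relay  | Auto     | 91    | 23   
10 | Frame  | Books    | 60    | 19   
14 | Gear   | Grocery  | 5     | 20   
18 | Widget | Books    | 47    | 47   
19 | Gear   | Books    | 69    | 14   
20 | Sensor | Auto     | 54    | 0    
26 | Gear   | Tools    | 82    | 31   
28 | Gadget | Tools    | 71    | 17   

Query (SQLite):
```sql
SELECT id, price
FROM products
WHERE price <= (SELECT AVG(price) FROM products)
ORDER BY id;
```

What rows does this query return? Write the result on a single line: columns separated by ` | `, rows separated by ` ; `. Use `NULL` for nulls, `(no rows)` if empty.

Scalar subquery: AVG(price) over all products rows = 71.272727 (≈; comparison uses full precision).
Keep rows where price <= that value.

10 | 60 ; 14 | 5 ; 18 | 47 ; 19 | 69 ; 20 | 54 ; 28 | 71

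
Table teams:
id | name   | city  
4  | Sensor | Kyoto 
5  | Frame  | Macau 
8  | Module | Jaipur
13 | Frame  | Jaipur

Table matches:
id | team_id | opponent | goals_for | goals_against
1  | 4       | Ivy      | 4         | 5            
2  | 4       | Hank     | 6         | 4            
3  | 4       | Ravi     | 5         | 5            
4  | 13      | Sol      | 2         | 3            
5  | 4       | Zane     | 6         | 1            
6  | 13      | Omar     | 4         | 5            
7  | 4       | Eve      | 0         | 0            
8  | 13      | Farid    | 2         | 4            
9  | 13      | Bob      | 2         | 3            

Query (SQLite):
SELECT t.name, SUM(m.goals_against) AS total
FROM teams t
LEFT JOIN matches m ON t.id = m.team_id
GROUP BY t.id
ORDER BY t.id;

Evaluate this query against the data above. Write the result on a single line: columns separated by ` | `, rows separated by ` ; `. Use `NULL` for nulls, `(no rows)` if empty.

Sensor | 15 ; Frame | NULL ; Module | NULL ; Frame | 15

LEFT JOIN keeps every teams row; unmatched ones get NULL for matches columns.
Group by teams.id and compute SUM(m.goals_against). SUM over an all-NULL group is NULL.
  4: ids {1, 2, 3, 5, 7} → SUM(m.goals_against)=15
  5: ids {—} → SUM(m.goals_against)=NULL
  8: ids {—} → SUM(m.goals_against)=NULL
  13: ids {4, 6, 8, 9} → SUM(m.goals_against)=15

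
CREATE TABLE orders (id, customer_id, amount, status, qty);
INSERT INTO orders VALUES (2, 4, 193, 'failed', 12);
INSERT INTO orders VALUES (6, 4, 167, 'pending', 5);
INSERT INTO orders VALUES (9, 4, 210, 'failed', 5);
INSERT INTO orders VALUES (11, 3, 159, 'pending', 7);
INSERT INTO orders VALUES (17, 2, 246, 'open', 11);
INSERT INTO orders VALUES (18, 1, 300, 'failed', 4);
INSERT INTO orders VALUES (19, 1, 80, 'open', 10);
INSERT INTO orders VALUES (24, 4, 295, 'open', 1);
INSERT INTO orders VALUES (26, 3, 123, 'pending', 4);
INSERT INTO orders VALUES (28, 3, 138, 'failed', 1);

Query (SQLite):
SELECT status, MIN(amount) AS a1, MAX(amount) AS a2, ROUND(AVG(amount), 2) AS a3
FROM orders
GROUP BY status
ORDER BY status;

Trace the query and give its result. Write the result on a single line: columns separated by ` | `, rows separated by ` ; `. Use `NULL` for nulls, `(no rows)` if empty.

failed | 138 | 300 | 210.25 ; open | 80 | 295 | 207 ; pending | 123 | 167 | 149.67

Group orders by status.
Per group compute: MIN(amount), MAX(amount), ROUND(AVG(amount), 2).
  failed: ids {2, 9, 18, 28} → MIN(amount)=138, MAX(amount)=300, ROUND(AVG(amount), 2)=210.25
  open: ids {17, 19, 24} → MIN(amount)=80, MAX(amount)=295, ROUND(AVG(amount), 2)=207
  pending: ids {6, 11, 26} → MIN(amount)=123, MAX(amount)=167, ROUND(AVG(amount), 2)=149.67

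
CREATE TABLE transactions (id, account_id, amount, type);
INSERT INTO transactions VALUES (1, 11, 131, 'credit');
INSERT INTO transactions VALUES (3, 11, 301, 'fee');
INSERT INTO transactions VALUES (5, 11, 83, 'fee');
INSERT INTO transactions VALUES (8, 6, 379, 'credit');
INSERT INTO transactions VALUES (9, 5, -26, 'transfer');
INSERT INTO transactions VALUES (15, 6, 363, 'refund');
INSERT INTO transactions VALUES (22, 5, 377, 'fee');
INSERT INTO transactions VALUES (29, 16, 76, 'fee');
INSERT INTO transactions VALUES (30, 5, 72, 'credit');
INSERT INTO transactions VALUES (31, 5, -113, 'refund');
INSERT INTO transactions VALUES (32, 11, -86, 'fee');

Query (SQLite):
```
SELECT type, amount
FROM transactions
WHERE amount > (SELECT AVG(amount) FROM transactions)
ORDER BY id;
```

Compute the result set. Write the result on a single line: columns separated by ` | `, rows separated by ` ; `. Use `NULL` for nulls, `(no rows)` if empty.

Scalar subquery: AVG(amount) over all transactions rows = 141.545455 (≈; comparison uses full precision).
Keep rows where amount > that value.

fee | 301 ; credit | 379 ; refund | 363 ; fee | 377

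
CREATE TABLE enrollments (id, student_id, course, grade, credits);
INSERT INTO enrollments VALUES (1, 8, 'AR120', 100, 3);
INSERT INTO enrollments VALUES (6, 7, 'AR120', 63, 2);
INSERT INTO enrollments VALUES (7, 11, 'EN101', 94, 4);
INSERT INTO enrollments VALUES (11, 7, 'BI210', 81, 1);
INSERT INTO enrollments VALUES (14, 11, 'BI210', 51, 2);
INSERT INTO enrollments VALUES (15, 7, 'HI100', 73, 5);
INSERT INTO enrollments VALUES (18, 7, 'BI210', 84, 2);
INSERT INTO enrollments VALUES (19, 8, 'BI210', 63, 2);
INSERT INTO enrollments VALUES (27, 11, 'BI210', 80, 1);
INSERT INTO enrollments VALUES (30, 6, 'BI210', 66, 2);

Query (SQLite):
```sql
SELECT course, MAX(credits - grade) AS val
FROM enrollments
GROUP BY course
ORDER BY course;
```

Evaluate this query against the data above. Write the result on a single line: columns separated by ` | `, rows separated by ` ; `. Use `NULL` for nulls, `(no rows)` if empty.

AR120 | -61 ; BI210 | -49 ; EN101 | -90 ; HI100 | -68

For each row compute credits - grade.
Group by course; take MAX of the expression per group.
  AR120: ids {1, 6} → MAX(credits - grade)=-61
  BI210: ids {11, 14, 18, 19, 27, 30} → MAX(credits - grade)=-49
  EN101: ids {7} → MAX(credits - grade)=-90
  HI100: ids {15} → MAX(credits - grade)=-68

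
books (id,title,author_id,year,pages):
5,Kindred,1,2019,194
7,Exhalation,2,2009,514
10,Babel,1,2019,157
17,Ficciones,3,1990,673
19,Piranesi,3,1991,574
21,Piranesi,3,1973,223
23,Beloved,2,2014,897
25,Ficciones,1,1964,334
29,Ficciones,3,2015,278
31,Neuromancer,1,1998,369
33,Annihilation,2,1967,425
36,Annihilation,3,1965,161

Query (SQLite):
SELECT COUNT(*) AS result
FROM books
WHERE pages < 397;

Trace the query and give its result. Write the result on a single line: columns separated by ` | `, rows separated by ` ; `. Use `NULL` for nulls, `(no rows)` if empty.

7

Rows where pages < 397 → pages values: [194, 157, 223, 334, 278, 369, 161].
COUNT(*) counts rows → 7.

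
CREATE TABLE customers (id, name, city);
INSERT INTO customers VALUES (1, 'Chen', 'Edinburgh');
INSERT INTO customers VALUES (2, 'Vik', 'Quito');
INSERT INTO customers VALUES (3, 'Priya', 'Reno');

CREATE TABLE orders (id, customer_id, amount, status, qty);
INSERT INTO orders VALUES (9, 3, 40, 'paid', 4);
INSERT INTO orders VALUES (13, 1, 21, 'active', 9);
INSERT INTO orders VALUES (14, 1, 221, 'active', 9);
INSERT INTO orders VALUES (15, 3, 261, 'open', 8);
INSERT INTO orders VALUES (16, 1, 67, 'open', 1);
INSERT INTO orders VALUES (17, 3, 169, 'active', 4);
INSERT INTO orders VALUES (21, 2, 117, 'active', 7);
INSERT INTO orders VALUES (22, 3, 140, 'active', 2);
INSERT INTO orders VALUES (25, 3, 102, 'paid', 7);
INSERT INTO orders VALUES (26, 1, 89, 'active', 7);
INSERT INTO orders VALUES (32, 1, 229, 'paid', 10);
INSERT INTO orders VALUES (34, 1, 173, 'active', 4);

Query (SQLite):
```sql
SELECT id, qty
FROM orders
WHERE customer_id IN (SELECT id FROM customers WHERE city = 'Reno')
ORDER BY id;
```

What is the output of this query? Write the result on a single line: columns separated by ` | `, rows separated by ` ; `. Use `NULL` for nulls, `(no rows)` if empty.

9 | 4 ; 15 | 8 ; 17 | 4 ; 22 | 2 ; 25 | 7

Inner query: customers.id where city = 'Reno'.
Outer: keep orders rows whose customer_id is in that set.
Inner query → {3}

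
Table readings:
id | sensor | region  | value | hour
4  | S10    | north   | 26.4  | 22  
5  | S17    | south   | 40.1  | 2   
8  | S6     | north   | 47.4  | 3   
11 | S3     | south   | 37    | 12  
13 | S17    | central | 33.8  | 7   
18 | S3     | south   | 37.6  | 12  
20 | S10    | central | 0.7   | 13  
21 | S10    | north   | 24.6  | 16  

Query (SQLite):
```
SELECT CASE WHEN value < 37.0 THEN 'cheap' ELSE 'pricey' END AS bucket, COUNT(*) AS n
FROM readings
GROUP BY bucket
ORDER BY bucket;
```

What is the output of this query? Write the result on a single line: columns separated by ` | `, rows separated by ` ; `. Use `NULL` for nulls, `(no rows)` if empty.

Bucket rows by value < 37.0 → 'cheap' else 'pricey'; count each bucket.

cheap | 4 ; pricey | 4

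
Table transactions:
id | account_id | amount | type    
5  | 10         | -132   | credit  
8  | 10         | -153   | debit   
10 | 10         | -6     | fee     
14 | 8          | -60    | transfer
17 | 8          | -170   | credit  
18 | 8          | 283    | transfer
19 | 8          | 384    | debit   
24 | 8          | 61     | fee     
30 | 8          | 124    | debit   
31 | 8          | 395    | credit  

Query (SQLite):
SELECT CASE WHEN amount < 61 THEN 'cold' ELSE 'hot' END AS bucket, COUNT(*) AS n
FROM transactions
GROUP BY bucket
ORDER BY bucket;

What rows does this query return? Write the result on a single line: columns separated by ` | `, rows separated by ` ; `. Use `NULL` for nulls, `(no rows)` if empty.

cold | 5 ; hot | 5

Bucket rows by amount < 61 → 'cold' else 'hot'; count each bucket.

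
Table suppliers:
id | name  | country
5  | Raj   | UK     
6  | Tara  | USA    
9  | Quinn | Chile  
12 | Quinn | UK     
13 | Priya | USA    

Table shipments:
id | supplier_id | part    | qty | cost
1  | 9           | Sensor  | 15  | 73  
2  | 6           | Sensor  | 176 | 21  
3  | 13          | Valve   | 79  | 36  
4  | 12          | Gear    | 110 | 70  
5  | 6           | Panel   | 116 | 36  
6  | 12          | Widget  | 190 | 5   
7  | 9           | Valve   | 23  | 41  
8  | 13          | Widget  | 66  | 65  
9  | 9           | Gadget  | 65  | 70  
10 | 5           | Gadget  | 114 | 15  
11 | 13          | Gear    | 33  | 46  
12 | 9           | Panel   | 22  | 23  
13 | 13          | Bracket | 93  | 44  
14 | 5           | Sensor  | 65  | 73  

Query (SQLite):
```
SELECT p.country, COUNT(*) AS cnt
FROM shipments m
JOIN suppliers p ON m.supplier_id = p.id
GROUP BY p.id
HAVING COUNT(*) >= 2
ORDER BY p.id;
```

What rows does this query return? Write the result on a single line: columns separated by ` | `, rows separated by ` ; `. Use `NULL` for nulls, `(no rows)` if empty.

UK | 2 ; USA | 2 ; Chile | 4 ; UK | 2 ; USA | 4

Join each shipments row to its suppliers via supplier_id.
Group joined rows by suppliers.id; compute COUNT(*) per group.
HAVING: keep groups with count ≥ 2.
  5: ids {10, 14} → COUNT(*)=2
  6: ids {2, 5} → COUNT(*)=2
  9: ids {1, 7, 9, 12} → COUNT(*)=4
  12: ids {4, 6} → COUNT(*)=2
  13: ids {3, 8, 11, 13} → COUNT(*)=4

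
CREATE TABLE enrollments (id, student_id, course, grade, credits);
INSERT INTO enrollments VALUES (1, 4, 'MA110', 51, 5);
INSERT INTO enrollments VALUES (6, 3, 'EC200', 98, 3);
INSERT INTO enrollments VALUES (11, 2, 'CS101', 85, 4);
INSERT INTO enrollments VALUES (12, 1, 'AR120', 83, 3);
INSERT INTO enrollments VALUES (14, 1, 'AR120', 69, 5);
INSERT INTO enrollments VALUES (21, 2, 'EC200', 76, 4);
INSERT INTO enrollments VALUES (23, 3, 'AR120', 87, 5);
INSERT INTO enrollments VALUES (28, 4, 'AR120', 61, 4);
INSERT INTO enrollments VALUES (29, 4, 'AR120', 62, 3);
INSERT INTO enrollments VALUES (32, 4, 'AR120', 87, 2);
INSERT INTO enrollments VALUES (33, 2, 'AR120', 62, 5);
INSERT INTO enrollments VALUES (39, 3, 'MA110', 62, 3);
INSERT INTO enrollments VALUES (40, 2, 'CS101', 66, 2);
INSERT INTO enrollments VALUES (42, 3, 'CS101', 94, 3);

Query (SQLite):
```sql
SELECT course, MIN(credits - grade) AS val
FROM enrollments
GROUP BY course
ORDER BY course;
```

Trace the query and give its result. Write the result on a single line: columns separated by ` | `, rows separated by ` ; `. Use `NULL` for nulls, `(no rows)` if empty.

For each row compute credits - grade.
Group by course; take MIN of the expression per group.
  AR120: ids {12, 14, 23, 28, 29, 32, 33} → MIN(credits - grade)=-85
  CS101: ids {11, 40, 42} → MIN(credits - grade)=-91
  EC200: ids {6, 21} → MIN(credits - grade)=-95
  MA110: ids {1, 39} → MIN(credits - grade)=-59

AR120 | -85 ; CS101 | -91 ; EC200 | -95 ; MA110 | -59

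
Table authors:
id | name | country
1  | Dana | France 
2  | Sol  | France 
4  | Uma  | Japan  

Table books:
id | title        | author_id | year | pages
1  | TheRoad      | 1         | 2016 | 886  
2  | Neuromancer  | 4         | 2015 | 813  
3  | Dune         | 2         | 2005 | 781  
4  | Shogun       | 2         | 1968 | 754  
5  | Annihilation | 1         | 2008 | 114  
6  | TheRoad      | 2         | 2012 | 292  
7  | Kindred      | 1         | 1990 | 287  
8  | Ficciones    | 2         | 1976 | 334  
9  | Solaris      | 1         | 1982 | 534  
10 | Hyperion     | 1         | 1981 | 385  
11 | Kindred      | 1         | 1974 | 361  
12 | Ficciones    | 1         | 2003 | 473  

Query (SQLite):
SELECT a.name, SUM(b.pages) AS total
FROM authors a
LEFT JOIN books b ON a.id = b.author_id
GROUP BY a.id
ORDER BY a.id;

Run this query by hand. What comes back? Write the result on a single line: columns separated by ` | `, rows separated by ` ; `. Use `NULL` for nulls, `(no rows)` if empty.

Dana | 3040 ; Sol | 2161 ; Uma | 813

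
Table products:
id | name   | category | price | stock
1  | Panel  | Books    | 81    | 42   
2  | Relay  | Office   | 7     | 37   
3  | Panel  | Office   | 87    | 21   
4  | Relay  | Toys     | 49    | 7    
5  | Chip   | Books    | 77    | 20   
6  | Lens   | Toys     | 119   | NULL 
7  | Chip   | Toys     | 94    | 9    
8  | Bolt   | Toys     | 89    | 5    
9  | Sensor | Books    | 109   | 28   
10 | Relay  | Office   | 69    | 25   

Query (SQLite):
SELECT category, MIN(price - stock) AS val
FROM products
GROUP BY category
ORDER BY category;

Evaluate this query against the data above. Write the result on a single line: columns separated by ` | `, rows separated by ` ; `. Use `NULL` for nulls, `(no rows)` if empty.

Books | 39 ; Office | -30 ; Toys | 42

For each row compute price - stock.
Group by category; take MIN of the expression per group.
  Books: ids {1, 5, 9} → MIN(price - stock)=39
  Office: ids {2, 3, 10} → MIN(price - stock)=-30
  Toys: ids {4, 6, 7, 8} → MIN(price - stock)=42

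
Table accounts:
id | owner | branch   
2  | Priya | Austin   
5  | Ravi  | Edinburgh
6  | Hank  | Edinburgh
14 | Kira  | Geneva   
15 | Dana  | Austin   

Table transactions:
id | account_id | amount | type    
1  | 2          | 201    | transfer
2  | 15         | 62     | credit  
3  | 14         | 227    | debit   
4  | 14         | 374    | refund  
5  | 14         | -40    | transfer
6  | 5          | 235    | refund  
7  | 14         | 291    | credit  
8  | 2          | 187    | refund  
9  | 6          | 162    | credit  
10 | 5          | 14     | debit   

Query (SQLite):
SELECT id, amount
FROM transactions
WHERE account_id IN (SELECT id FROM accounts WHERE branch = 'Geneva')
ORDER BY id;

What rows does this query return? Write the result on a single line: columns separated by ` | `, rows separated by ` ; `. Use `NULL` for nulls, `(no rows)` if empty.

Inner query: accounts.id where branch = 'Geneva'.
Outer: keep transactions rows whose account_id is in that set.
Inner query → {14}

3 | 227 ; 4 | 374 ; 5 | -40 ; 7 | 291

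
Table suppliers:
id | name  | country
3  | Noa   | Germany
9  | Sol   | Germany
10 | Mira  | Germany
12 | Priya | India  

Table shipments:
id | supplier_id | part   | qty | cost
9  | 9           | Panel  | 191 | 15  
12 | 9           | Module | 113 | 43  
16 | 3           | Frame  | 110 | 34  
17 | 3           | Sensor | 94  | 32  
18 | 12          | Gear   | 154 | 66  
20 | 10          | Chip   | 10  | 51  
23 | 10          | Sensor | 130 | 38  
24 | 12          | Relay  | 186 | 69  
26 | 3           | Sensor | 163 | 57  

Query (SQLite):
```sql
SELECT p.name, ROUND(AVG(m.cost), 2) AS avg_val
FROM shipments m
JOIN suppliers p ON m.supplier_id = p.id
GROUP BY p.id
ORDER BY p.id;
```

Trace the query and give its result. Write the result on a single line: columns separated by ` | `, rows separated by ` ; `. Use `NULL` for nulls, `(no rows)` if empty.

Noa | 41 ; Sol | 29 ; Mira | 44.5 ; Priya | 67.5

Join each shipments row to its suppliers via supplier_id.
Group joined rows by suppliers.id; compute ROUND(AVG(m.cost), 2) per group.
  3: ids {16, 17, 26} → ROUND(AVG(m.cost), 2)=41
  9: ids {9, 12} → ROUND(AVG(m.cost), 2)=29
  10: ids {20, 23} → ROUND(AVG(m.cost), 2)=44.5
  12: ids {18, 24} → ROUND(AVG(m.cost), 2)=67.5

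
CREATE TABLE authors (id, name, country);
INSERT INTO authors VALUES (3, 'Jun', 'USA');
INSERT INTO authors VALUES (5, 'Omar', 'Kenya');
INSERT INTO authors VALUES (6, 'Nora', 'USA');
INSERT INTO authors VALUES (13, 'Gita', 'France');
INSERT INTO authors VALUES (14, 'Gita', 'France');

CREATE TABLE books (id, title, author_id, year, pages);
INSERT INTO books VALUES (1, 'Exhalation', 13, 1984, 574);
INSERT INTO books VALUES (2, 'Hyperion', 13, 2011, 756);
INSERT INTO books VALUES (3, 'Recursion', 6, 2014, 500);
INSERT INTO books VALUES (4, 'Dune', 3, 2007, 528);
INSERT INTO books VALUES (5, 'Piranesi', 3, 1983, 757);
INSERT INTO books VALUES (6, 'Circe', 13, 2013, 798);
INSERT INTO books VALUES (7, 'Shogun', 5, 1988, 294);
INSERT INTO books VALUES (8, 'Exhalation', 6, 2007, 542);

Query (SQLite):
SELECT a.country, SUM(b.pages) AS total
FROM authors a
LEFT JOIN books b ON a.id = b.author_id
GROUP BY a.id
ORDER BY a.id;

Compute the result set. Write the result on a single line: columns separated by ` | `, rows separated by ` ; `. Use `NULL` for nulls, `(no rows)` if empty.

LEFT JOIN keeps every authors row; unmatched ones get NULL for books columns.
Group by authors.id and compute SUM(b.pages). SUM over an all-NULL group is NULL.
  3: ids {4, 5} → SUM(b.pages)=1285
  5: ids {7} → SUM(b.pages)=294
  6: ids {3, 8} → SUM(b.pages)=1042
  13: ids {1, 2, 6} → SUM(b.pages)=2128
  14: ids {—} → SUM(b.pages)=NULL

USA | 1285 ; Kenya | 294 ; USA | 1042 ; France | 2128 ; France | NULL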